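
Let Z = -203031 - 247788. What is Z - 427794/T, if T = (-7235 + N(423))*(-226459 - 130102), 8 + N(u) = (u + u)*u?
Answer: -56359423561399491/125015635015 ≈ -4.5082e+5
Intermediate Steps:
N(u) = -8 + 2*u**2 (N(u) = -8 + (u + u)*u = -8 + (2*u)*u = -8 + 2*u**2)
T = -125015635015 (T = (-7235 + (-8 + 2*423**2))*(-226459 - 130102) = (-7235 + (-8 + 2*178929))*(-356561) = (-7235 + (-8 + 357858))*(-356561) = (-7235 + 357850)*(-356561) = 350615*(-356561) = -125015635015)
Z = -450819
Z - 427794/T = -450819 - 427794/(-125015635015) = -450819 - 427794*(-1)/125015635015 = -450819 - 1*(-427794/125015635015) = -450819 + 427794/125015635015 = -56359423561399491/125015635015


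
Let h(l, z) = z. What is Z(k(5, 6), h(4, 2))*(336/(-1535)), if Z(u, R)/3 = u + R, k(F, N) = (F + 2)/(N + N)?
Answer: -2604/1535 ≈ -1.6964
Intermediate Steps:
k(F, N) = (2 + F)/(2*N) (k(F, N) = (2 + F)/((2*N)) = (2 + F)*(1/(2*N)) = (2 + F)/(2*N))
Z(u, R) = 3*R + 3*u (Z(u, R) = 3*(u + R) = 3*(R + u) = 3*R + 3*u)
Z(k(5, 6), h(4, 2))*(336/(-1535)) = (3*2 + 3*((½)*(2 + 5)/6))*(336/(-1535)) = (6 + 3*((½)*(⅙)*7))*(336*(-1/1535)) = (6 + 3*(7/12))*(-336/1535) = (6 + 7/4)*(-336/1535) = (31/4)*(-336/1535) = -2604/1535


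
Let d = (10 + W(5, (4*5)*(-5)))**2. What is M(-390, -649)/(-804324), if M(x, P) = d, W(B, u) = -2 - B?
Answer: -3/268108 ≈ -1.1190e-5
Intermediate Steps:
d = 9 (d = (10 + (-2 - 1*5))**2 = (10 + (-2 - 5))**2 = (10 - 7)**2 = 3**2 = 9)
M(x, P) = 9
M(-390, -649)/(-804324) = 9/(-804324) = 9*(-1/804324) = -3/268108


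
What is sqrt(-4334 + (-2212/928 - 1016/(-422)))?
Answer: I*sqrt(2596374857210)/24476 ≈ 65.833*I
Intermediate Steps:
sqrt(-4334 + (-2212/928 - 1016/(-422))) = sqrt(-4334 + (-2212*1/928 - 1016*(-1/422))) = sqrt(-4334 + (-553/232 + 508/211)) = sqrt(-4334 + 1173/48952) = sqrt(-212156795/48952) = I*sqrt(2596374857210)/24476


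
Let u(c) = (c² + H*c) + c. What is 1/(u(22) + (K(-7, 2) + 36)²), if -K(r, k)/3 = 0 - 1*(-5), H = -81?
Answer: -1/835 ≈ -0.0011976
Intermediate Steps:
u(c) = c² - 80*c (u(c) = (c² - 81*c) + c = c² - 80*c)
K(r, k) = -15 (K(r, k) = -3*(0 - 1*(-5)) = -3*(0 + 5) = -3*5 = -15)
1/(u(22) + (K(-7, 2) + 36)²) = 1/(22*(-80 + 22) + (-15 + 36)²) = 1/(22*(-58) + 21²) = 1/(-1276 + 441) = 1/(-835) = -1/835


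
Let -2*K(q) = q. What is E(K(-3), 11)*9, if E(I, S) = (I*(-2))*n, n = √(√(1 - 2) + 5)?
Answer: -27*√(5 + I) ≈ -60.672 - 6.0077*I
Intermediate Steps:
K(q) = -q/2
n = √(5 + I) (n = √(√(-1) + 5) = √(I + 5) = √(5 + I) ≈ 2.2471 + 0.22251*I)
E(I, S) = -2*I*√(5 + I) (E(I, S) = (I*(-2))*√(5 + I) = (-2*I)*√(5 + I) = -2*I*√(5 + I))
E(K(-3), 11)*9 = -2*(-½*(-3))*√(5 + I)*9 = -2*3/2*√(5 + I)*9 = -3*√(5 + I)*9 = -27*√(5 + I)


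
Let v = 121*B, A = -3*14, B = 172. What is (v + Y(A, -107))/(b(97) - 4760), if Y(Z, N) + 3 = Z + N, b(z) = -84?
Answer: -5165/1211 ≈ -4.2651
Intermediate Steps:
A = -42
v = 20812 (v = 121*172 = 20812)
Y(Z, N) = -3 + N + Z (Y(Z, N) = -3 + (Z + N) = -3 + (N + Z) = -3 + N + Z)
(v + Y(A, -107))/(b(97) - 4760) = (20812 + (-3 - 107 - 42))/(-84 - 4760) = (20812 - 152)/(-4844) = 20660*(-1/4844) = -5165/1211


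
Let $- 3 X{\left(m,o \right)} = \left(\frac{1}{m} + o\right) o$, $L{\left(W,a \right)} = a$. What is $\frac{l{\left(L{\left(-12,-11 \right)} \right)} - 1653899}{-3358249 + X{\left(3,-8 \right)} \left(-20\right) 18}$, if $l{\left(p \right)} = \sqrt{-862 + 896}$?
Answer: $\frac{40339}{81729} - \frac{\sqrt{34}}{3350889} \approx 0.49357$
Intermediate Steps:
$X{\left(m,o \right)} = - \frac{o \left(o + \frac{1}{m}\right)}{3}$ ($X{\left(m,o \right)} = - \frac{\left(\frac{1}{m} + o\right) o}{3} = - \frac{\left(o + \frac{1}{m}\right) o}{3} = - \frac{o \left(o + \frac{1}{m}\right)}{3}$)
$l{\left(p \right)} = \sqrt{34}$
$\frac{l{\left(L{\left(-12,-11 \right)} \right)} - 1653899}{-3358249 + X{\left(3,-8 \right)} \left(-20\right) 18} = \frac{\sqrt{34} - 1653899}{-3358249 + \left(- \frac{1}{3}\right) \left(-8\right) \frac{1}{3} \left(1 + 3 \left(-8\right)\right) \left(-20\right) 18} = \frac{-1653899 + \sqrt{34}}{-3358249 + \left(- \frac{1}{3}\right) \left(-8\right) \frac{1}{3} \left(1 - 24\right) \left(-20\right) 18} = \frac{-1653899 + \sqrt{34}}{-3358249 + \left(- \frac{1}{3}\right) \left(-8\right) \frac{1}{3} \left(-23\right) \left(-20\right) 18} = \frac{-1653899 + \sqrt{34}}{-3358249 + \left(- \frac{184}{9}\right) \left(-20\right) 18} = \frac{-1653899 + \sqrt{34}}{-3358249 + \frac{3680}{9} \cdot 18} = \frac{-1653899 + \sqrt{34}}{-3358249 + 7360} = \frac{-1653899 + \sqrt{34}}{-3350889} = \left(-1653899 + \sqrt{34}\right) \left(- \frac{1}{3350889}\right) = \frac{40339}{81729} - \frac{\sqrt{34}}{3350889}$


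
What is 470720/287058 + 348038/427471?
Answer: 150563120662/61354485159 ≈ 2.4540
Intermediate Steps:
470720/287058 + 348038/427471 = 470720*(1/287058) + 348038*(1/427471) = 235360/143529 + 348038/427471 = 150563120662/61354485159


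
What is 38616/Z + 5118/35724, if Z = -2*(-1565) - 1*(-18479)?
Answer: 82784047/42886662 ≈ 1.9303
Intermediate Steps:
Z = 21609 (Z = 3130 + 18479 = 21609)
38616/Z + 5118/35724 = 38616/21609 + 5118/35724 = 38616*(1/21609) + 5118*(1/35724) = 12872/7203 + 853/5954 = 82784047/42886662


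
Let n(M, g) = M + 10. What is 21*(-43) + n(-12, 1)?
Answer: -905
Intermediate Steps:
n(M, g) = 10 + M
21*(-43) + n(-12, 1) = 21*(-43) + (10 - 12) = -903 - 2 = -905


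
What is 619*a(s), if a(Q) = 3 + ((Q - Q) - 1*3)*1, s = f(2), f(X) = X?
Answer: 0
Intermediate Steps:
s = 2
a(Q) = 0 (a(Q) = 3 + (0 - 3)*1 = 3 - 3*1 = 3 - 3 = 0)
619*a(s) = 619*0 = 0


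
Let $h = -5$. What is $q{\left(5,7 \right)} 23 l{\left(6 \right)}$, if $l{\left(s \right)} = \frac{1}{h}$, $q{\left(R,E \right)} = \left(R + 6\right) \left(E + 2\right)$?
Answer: $- \frac{2277}{5} \approx -455.4$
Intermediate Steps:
$q{\left(R,E \right)} = \left(2 + E\right) \left(6 + R\right)$ ($q{\left(R,E \right)} = \left(6 + R\right) \left(2 + E\right) = \left(2 + E\right) \left(6 + R\right)$)
$l{\left(s \right)} = - \frac{1}{5}$ ($l{\left(s \right)} = \frac{1}{-5} = - \frac{1}{5}$)
$q{\left(5,7 \right)} 23 l{\left(6 \right)} = \left(12 + 2 \cdot 5 + 6 \cdot 7 + 7 \cdot 5\right) 23 \left(- \frac{1}{5}\right) = \left(12 + 10 + 42 + 35\right) 23 \left(- \frac{1}{5}\right) = 99 \cdot 23 \left(- \frac{1}{5}\right) = 2277 \left(- \frac{1}{5}\right) = - \frac{2277}{5}$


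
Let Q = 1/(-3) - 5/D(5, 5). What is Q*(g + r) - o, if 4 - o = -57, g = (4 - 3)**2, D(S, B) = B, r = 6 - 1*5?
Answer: -191/3 ≈ -63.667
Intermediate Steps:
r = 1 (r = 6 - 5 = 1)
Q = -4/3 (Q = 1/(-3) - 5/5 = 1*(-1/3) - 5*1/5 = -1/3 - 1 = -4/3 ≈ -1.3333)
g = 1 (g = 1**2 = 1)
o = 61 (o = 4 - 1*(-57) = 4 + 57 = 61)
Q*(g + r) - o = -4*(1 + 1)/3 - 1*61 = -4/3*2 - 61 = -8/3 - 61 = -191/3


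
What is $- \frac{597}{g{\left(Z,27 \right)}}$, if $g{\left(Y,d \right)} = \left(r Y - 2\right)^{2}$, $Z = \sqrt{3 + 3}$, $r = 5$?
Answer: $- \frac{45969}{10658} - \frac{2985 \sqrt{6}}{5329} \approx -5.6852$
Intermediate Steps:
$Z = \sqrt{6} \approx 2.4495$
$g{\left(Y,d \right)} = \left(-2 + 5 Y\right)^{2}$ ($g{\left(Y,d \right)} = \left(5 Y - 2\right)^{2} = \left(-2 + 5 Y\right)^{2}$)
$- \frac{597}{g{\left(Z,27 \right)}} = - \frac{597}{\left(-2 + 5 \sqrt{6}\right)^{2}}$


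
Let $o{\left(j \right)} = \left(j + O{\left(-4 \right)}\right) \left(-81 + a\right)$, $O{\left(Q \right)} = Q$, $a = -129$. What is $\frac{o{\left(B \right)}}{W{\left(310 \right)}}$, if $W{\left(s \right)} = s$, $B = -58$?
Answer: $42$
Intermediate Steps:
$o{\left(j \right)} = 840 - 210 j$ ($o{\left(j \right)} = \left(j - 4\right) \left(-81 - 129\right) = \left(-4 + j\right) \left(-210\right) = 840 - 210 j$)
$\frac{o{\left(B \right)}}{W{\left(310 \right)}} = \frac{840 - -12180}{310} = \left(840 + 12180\right) \frac{1}{310} = 13020 \cdot \frac{1}{310} = 42$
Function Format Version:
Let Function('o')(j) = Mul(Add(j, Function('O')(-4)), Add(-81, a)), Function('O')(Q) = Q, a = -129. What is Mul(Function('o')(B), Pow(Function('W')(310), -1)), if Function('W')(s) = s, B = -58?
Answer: 42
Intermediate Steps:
Function('o')(j) = Add(840, Mul(-210, j)) (Function('o')(j) = Mul(Add(j, -4), Add(-81, -129)) = Mul(Add(-4, j), -210) = Add(840, Mul(-210, j)))
Mul(Function('o')(B), Pow(Function('W')(310), -1)) = Mul(Add(840, Mul(-210, -58)), Pow(310, -1)) = Mul(Add(840, 12180), Rational(1, 310)) = Mul(13020, Rational(1, 310)) = 42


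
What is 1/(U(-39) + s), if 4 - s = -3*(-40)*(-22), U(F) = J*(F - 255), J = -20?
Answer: 1/8524 ≈ 0.00011732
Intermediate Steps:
U(F) = 5100 - 20*F (U(F) = -20*(F - 255) = -20*(-255 + F) = 5100 - 20*F)
s = 2644 (s = 4 - (-3*(-40))*(-22) = 4 - 120*(-22) = 4 - 1*(-2640) = 4 + 2640 = 2644)
1/(U(-39) + s) = 1/((5100 - 20*(-39)) + 2644) = 1/((5100 + 780) + 2644) = 1/(5880 + 2644) = 1/8524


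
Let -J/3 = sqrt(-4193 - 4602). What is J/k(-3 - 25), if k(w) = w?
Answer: 3*I*sqrt(8795)/28 ≈ 10.048*I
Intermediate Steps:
J = -3*I*sqrt(8795) (J = -3*sqrt(-4193 - 4602) = -3*I*sqrt(8795) ≈ -281.34*I)
J/k(-3 - 25) = (-3*I*sqrt(8795))/(-3 - 25) = -3*I*sqrt(8795)/(-28) = -3*I*sqrt(8795)*(-1/28) = 3*I*sqrt(8795)/28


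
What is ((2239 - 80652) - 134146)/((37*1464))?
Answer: -70853/18056 ≈ -3.9241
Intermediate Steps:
((2239 - 80652) - 134146)/((37*1464)) = (-78413 - 134146)/54168 = -212559*1/54168 = -70853/18056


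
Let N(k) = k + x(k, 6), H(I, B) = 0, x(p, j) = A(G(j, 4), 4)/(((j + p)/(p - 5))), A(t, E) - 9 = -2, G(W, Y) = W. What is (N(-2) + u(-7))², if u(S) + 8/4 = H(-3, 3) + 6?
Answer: 1681/16 ≈ 105.06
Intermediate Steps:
A(t, E) = 7 (A(t, E) = 9 - 2 = 7)
x(p, j) = 7*(-5 + p)/(j + p) (x(p, j) = 7/(((j + p)/(p - 5))) = 7/(((j + p)/(-5 + p))) = 7*((-5 + p)/(j + p)) = 7*(-5 + p)/(j + p))
N(k) = k + 7*(-5 + k)/(6 + k)
u(S) = 4 (u(S) = -2 + (0 + 6) = -2 + 6 = 4)
(N(-2) + u(-7))² = ((-35 + (-2)² + 13*(-2))/(6 - 2) + 4)² = ((-35 + 4 - 26)/4 + 4)² = ((¼)*(-57) + 4)² = (-57/4 + 4)² = (-41/4)² = 1681/16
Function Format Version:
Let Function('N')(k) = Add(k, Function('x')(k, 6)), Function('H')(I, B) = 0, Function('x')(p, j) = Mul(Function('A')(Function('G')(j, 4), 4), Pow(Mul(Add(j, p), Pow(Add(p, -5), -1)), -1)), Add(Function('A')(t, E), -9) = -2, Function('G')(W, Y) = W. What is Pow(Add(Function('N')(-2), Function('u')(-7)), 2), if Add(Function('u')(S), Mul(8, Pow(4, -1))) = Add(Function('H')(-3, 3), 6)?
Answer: Rational(1681, 16) ≈ 105.06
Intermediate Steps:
Function('A')(t, E) = 7 (Function('A')(t, E) = Add(9, -2) = 7)
Function('x')(p, j) = Mul(7, Pow(Add(j, p), -1), Add(-5, p)) (Function('x')(p, j) = Mul(7, Pow(Mul(Add(j, p), Pow(Add(p, -5), -1)), -1)) = Mul(7, Pow(Mul(Add(j, p), Pow(Add(-5, p), -1)), -1)) = Mul(7, Pow(Mul(Pow(Add(-5, p), -1), Add(j, p)), -1)) = Mul(7, Mul(Pow(Add(j, p), -1), Add(-5, p))) = Mul(7, Pow(Add(j, p), -1), Add(-5, p)))
Function('N')(k) = Add(k, Mul(7, Pow(Add(6, k), -1), Add(-5, k)))
Function('u')(S) = 4 (Function('u')(S) = Add(-2, Add(0, 6)) = Add(-2, 6) = 4)
Pow(Add(Function('N')(-2), Function('u')(-7)), 2) = Pow(Add(Mul(Pow(Add(6, -2), -1), Add(-35, Pow(-2, 2), Mul(13, -2))), 4), 2) = Pow(Add(Mul(Pow(4, -1), Add(-35, 4, -26)), 4), 2) = Pow(Add(Mul(Rational(1, 4), -57), 4), 2) = Pow(Add(Rational(-57, 4), 4), 2) = Pow(Rational(-41, 4), 2) = Rational(1681, 16)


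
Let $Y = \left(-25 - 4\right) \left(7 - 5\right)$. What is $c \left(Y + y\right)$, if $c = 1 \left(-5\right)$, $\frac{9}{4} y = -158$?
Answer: $\frac{5770}{9} \approx 641.11$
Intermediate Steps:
$y = - \frac{632}{9}$ ($y = \frac{4}{9} \left(-158\right) = - \frac{632}{9} \approx -70.222$)
$Y = -58$ ($Y = \left(-29\right) 2 = -58$)
$c = -5$
$c \left(Y + y\right) = - 5 \left(-58 - \frac{632}{9}\right) = \left(-5\right) \left(- \frac{1154}{9}\right) = \frac{5770}{9}$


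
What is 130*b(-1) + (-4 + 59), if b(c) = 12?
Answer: 1615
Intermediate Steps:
130*b(-1) + (-4 + 59) = 130*12 + (-4 + 59) = 1560 + 55 = 1615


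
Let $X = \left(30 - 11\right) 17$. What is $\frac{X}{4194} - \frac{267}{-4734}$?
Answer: $\frac{73580}{551511} \approx 0.13342$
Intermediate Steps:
$X = 323$ ($X = 19 \cdot 17 = 323$)
$\frac{X}{4194} - \frac{267}{-4734} = \frac{323}{4194} - \frac{267}{-4734} = 323 \cdot \frac{1}{4194} - - \frac{89}{1578} = \frac{323}{4194} + \frac{89}{1578} = \frac{73580}{551511}$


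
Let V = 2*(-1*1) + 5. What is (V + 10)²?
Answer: 169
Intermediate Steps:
V = 3 (V = 2*(-1) + 5 = -2 + 5 = 3)
(V + 10)² = (3 + 10)² = 13² = 169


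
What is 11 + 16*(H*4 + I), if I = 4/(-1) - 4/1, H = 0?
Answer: -117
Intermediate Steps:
I = -8 (I = 4*(-1) - 4*1 = -4 - 4 = -8)
11 + 16*(H*4 + I) = 11 + 16*(0*4 - 8) = 11 + 16*(0 - 8) = 11 + 16*(-8) = 11 - 128 = -117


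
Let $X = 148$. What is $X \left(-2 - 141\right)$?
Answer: $-21164$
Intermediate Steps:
$X \left(-2 - 141\right) = 148 \left(-2 - 141\right) = 148 \left(-143\right) = -21164$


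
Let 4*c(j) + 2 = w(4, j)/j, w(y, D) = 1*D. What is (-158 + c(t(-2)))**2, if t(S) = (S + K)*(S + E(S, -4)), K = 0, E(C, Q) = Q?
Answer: 400689/16 ≈ 25043.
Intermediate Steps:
w(y, D) = D
t(S) = S*(-4 + S) (t(S) = (S + 0)*(S - 4) = S*(-4 + S))
c(j) = -1/4 (c(j) = -1/2 + (j/j)/4 = -1/2 + (1/4)*1 = -1/2 + 1/4 = -1/4)
(-158 + c(t(-2)))**2 = (-158 - 1/4)**2 = (-633/4)**2 = 400689/16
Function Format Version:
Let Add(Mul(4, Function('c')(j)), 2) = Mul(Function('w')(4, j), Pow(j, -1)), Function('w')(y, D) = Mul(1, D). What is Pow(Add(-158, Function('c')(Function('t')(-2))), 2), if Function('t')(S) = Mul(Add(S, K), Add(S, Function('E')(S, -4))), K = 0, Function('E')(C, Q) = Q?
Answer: Rational(400689, 16) ≈ 25043.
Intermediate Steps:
Function('w')(y, D) = D
Function('t')(S) = Mul(S, Add(-4, S)) (Function('t')(S) = Mul(Add(S, 0), Add(S, -4)) = Mul(S, Add(-4, S)))
Function('c')(j) = Rational(-1, 4) (Function('c')(j) = Add(Rational(-1, 2), Mul(Rational(1, 4), Mul(j, Pow(j, -1)))) = Add(Rational(-1, 2), Mul(Rational(1, 4), 1)) = Add(Rational(-1, 2), Rational(1, 4)) = Rational(-1, 4))
Pow(Add(-158, Function('c')(Function('t')(-2))), 2) = Pow(Add(-158, Rational(-1, 4)), 2) = Pow(Rational(-633, 4), 2) = Rational(400689, 16)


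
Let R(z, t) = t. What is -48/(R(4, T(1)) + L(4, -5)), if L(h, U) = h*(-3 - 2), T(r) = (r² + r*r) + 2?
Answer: 3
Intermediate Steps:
T(r) = 2 + 2*r² (T(r) = (r² + r²) + 2 = 2*r² + 2 = 2 + 2*r²)
L(h, U) = -5*h (L(h, U) = h*(-5) = -5*h)
-48/(R(4, T(1)) + L(4, -5)) = -48/((2 + 2*1²) - 5*4) = -48/((2 + 2*1) - 20) = -48/((2 + 2) - 20) = -48/(4 - 20) = -48/(-16) = -48*(-1/16) = 3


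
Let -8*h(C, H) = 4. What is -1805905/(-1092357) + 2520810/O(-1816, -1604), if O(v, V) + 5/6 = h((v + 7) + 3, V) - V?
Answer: 4134778069375/2626026228 ≈ 1574.5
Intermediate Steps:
h(C, H) = -½ (h(C, H) = -⅛*4 = -½)
O(v, V) = -4/3 - V (O(v, V) = -⅚ + (-½ - V) = -4/3 - V)
-1805905/(-1092357) + 2520810/O(-1816, -1604) = -1805905/(-1092357) + 2520810/(-4/3 - 1*(-1604)) = -1805905*(-1/1092357) + 2520810/(-4/3 + 1604) = 1805905/1092357 + 2520810/(4808/3) = 1805905/1092357 + 2520810*(3/4808) = 1805905/1092357 + 3781215/2404 = 4134778069375/2626026228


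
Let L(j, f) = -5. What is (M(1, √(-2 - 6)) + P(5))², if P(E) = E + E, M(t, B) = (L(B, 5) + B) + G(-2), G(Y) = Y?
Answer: 1 + 12*I*√2 ≈ 1.0 + 16.971*I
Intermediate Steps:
M(t, B) = -7 + B (M(t, B) = (-5 + B) - 2 = -7 + B)
P(E) = 2*E
(M(1, √(-2 - 6)) + P(5))² = ((-7 + √(-2 - 6)) + 2*5)² = ((-7 + √(-8)) + 10)² = ((-7 + 2*I*√2) + 10)² = (3 + 2*I*√2)²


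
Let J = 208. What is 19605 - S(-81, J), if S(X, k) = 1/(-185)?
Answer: 3626926/185 ≈ 19605.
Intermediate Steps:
S(X, k) = -1/185
19605 - S(-81, J) = 19605 - 1*(-1/185) = 19605 + 1/185 = 3626926/185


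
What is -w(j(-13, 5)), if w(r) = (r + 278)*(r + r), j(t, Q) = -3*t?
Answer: -24726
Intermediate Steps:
w(r) = 2*r*(278 + r) (w(r) = (278 + r)*(2*r) = 2*r*(278 + r))
-w(j(-13, 5)) = -2*(-3*(-13))*(278 - 3*(-13)) = -2*39*(278 + 39) = -2*39*317 = -1*24726 = -24726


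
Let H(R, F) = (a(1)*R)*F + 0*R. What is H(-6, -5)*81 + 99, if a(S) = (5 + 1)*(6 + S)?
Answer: 102159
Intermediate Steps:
a(S) = 36 + 6*S (a(S) = 6*(6 + S) = 36 + 6*S)
H(R, F) = 42*F*R (H(R, F) = ((36 + 6*1)*R)*F + 0*R = ((36 + 6)*R)*F + 0 = (42*R)*F + 0 = 42*F*R + 0 = 42*F*R)
H(-6, -5)*81 + 99 = (42*(-5)*(-6))*81 + 99 = 1260*81 + 99 = 102060 + 99 = 102159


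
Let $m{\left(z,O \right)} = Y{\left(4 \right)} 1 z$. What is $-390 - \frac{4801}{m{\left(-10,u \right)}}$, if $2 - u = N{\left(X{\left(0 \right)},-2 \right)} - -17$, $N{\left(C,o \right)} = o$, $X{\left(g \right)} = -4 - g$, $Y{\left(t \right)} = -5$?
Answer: $- \frac{24301}{50} \approx -486.02$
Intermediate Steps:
$u = -13$ ($u = 2 - \left(-2 - -17\right) = 2 - \left(-2 + 17\right) = 2 - 15 = -13$)
$m{\left(z,O \right)} = - 5 z$ ($m{\left(z,O \right)} = \left(-5\right) 1 z = - 5 z$)
$-390 - \frac{4801}{m{\left(-10,u \right)}} = -390 - \frac{4801}{\left(-5\right) \left(-10\right)} = -390 - \frac{4801}{50} = - \frac{24301}{50}$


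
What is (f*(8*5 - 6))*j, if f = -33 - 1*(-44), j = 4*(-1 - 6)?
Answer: -10472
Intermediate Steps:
j = -28 (j = 4*(-7) = -28)
f = 11 (f = -33 + 44 = 11)
(f*(8*5 - 6))*j = (11*(8*5 - 6))*(-28) = (11*(40 - 6))*(-28) = (11*34)*(-28) = 374*(-28) = -10472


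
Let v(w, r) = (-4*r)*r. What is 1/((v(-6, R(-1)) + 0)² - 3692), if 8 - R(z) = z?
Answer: 1/101284 ≈ 9.8732e-6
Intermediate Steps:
R(z) = 8 - z
v(w, r) = -4*r²
1/((v(-6, R(-1)) + 0)² - 3692) = 1/((-4*(8 - 1*(-1))² + 0)² - 3692) = 1/((-4*(8 + 1)² + 0)² - 3692) = 1/((-4*9² + 0)² - 3692) = 1/((-4*81 + 0)² - 3692) = 1/((-324 + 0)² - 3692) = 1/((-324)² - 3692) = 1/(104976 - 3692) = 1/101284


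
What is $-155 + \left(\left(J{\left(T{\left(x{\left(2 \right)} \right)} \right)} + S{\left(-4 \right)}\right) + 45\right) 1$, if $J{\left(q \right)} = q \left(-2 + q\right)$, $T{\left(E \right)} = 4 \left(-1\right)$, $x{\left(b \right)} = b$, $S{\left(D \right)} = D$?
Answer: $-90$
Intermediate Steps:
$T{\left(E \right)} = -4$
$-155 + \left(\left(J{\left(T{\left(x{\left(2 \right)} \right)} \right)} + S{\left(-4 \right)}\right) + 45\right) 1 = -155 + \left(\left(- 4 \left(-2 - 4\right) - 4\right) + 45\right) 1 = -155 + \left(\left(\left(-4\right) \left(-6\right) - 4\right) + 45\right) 1 = -155 + \left(\left(24 - 4\right) + 45\right) 1 = -155 + \left(20 + 45\right) 1 = -155 + 65 \cdot 1 = -155 + 65 = -90$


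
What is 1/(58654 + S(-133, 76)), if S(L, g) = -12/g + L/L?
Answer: 19/1114442 ≈ 1.7049e-5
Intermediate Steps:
S(L, g) = 1 - 12/g (S(L, g) = -12/g + 1 = 1 - 12/g)
1/(58654 + S(-133, 76)) = 1/(58654 + (-12 + 76)/76) = 1/(58654 + (1/76)*64) = 1/(58654 + 16/19) = 1/(1114442/19) = 19/1114442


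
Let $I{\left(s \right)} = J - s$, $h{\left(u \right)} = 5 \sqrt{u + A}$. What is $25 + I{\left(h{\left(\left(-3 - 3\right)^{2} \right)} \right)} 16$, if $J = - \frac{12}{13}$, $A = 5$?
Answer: $\frac{133}{13} - 80 \sqrt{41} \approx -502.02$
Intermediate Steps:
$h{\left(u \right)} = 5 \sqrt{5 + u}$ ($h{\left(u \right)} = 5 \sqrt{u + 5} = 5 \sqrt{5 + u}$)
$J = - \frac{12}{13}$ ($J = \left(-12\right) \frac{1}{13} = - \frac{12}{13} \approx -0.92308$)
$I{\left(s \right)} = - \frac{12}{13} - s$
$25 + I{\left(h{\left(\left(-3 - 3\right)^{2} \right)} \right)} 16 = 25 + \left(- \frac{12}{13} - 5 \sqrt{5 + \left(-3 - 3\right)^{2}}\right) 16 = 25 + \left(- \frac{12}{13} - 5 \sqrt{5 + \left(-6\right)^{2}}\right) 16 = 25 + \left(- \frac{12}{13} - 5 \sqrt{5 + 36}\right) 16 = 25 + \left(- \frac{12}{13} - 5 \sqrt{41}\right) 16 = 25 - \left(\frac{192}{13} + 80 \sqrt{41}\right) = \frac{133}{13} - 80 \sqrt{41}$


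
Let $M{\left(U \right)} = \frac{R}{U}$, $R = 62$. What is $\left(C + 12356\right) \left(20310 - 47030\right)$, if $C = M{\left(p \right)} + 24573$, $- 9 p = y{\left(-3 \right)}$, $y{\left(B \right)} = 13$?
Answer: $- \frac{12812747680}{13} \approx -9.856 \cdot 10^{8}$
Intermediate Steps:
$p = - \frac{13}{9}$ ($p = \left(- \frac{1}{9}\right) 13 = - \frac{13}{9} \approx -1.4444$)
$M{\left(U \right)} = \frac{62}{U}$
$C = \frac{318891}{13}$ ($C = \frac{62}{- \frac{13}{9}} + 24573 = 62 \left(- \frac{9}{13}\right) + 24573 = - \frac{558}{13} + 24573 = \frac{318891}{13} \approx 24530.0$)
$\left(C + 12356\right) \left(20310 - 47030\right) = \left(\frac{318891}{13} + 12356\right) \left(20310 - 47030\right) = \frac{479519}{13} \left(-26720\right) = - \frac{12812747680}{13}$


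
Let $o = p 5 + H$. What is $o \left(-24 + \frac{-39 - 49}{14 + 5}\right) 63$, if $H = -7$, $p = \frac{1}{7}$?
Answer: $\frac{215424}{19} \approx 11338.0$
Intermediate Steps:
$p = \frac{1}{7} \approx 0.14286$
$o = - \frac{44}{7}$ ($o = \frac{1}{7} \cdot 5 - 7 = \frac{5}{7} - 7 = - \frac{44}{7} \approx -6.2857$)
$o \left(-24 + \frac{-39 - 49}{14 + 5}\right) 63 = - \frac{44 \left(-24 + \frac{-39 - 49}{14 + 5}\right)}{7} \cdot 63 = - \frac{44 \left(-24 - \frac{88}{19}\right)}{7} \cdot 63 = \left(- \frac{44}{7}\right) \left(- \frac{544}{19}\right) 63 = \frac{23936}{133} \cdot 63 = \frac{215424}{19}$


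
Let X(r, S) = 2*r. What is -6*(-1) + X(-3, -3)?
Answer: 0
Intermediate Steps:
-6*(-1) + X(-3, -3) = -6*(-1) + 2*(-3) = 6 - 6 = 0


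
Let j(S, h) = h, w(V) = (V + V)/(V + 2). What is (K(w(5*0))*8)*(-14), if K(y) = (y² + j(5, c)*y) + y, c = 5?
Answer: 0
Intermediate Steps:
w(V) = 2*V/(2 + V) (w(V) = (2*V)/(2 + V) = 2*V/(2 + V))
K(y) = y² + 6*y (K(y) = (y² + 5*y) + y = y² + 6*y)
(K(w(5*0))*8)*(-14) = (((2*(5*0)/(2 + 5*0))*(6 + 2*(5*0)/(2 + 5*0)))*8)*(-14) = (((2*0/(2 + 0))*(6 + 2*0/(2 + 0)))*8)*(-14) = (((2*0/2)*(6 + 2*0/2))*8)*(-14) = (((2*0*(½))*(6 + 2*0*(½)))*8)*(-14) = ((0*(6 + 0))*8)*(-14) = ((0*6)*8)*(-14) = (0*8)*(-14) = 0*(-14) = 0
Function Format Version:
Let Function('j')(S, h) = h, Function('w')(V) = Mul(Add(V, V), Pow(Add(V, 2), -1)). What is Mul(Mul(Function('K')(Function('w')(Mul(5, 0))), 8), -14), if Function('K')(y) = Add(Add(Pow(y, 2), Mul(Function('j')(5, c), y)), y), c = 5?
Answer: 0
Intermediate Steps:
Function('w')(V) = Mul(2, V, Pow(Add(2, V), -1)) (Function('w')(V) = Mul(Mul(2, V), Pow(Add(2, V), -1)) = Mul(2, V, Pow(Add(2, V), -1)))
Function('K')(y) = Add(Pow(y, 2), Mul(6, y)) (Function('K')(y) = Add(Add(Pow(y, 2), Mul(5, y)), y) = Add(Pow(y, 2), Mul(6, y)))
Mul(Mul(Function('K')(Function('w')(Mul(5, 0))), 8), -14) = Mul(Mul(Mul(Mul(2, Mul(5, 0), Pow(Add(2, Mul(5, 0)), -1)), Add(6, Mul(2, Mul(5, 0), Pow(Add(2, Mul(5, 0)), -1)))), 8), -14) = Mul(Mul(Mul(Mul(2, 0, Pow(Add(2, 0), -1)), Add(6, Mul(2, 0, Pow(Add(2, 0), -1)))), 8), -14) = Mul(Mul(Mul(Mul(2, 0, Pow(2, -1)), Add(6, Mul(2, 0, Pow(2, -1)))), 8), -14) = Mul(Mul(Mul(Mul(2, 0, Rational(1, 2)), Add(6, Mul(2, 0, Rational(1, 2)))), 8), -14) = Mul(Mul(Mul(0, Add(6, 0)), 8), -14) = Mul(Mul(Mul(0, 6), 8), -14) = Mul(Mul(0, 8), -14) = Mul(0, -14) = 0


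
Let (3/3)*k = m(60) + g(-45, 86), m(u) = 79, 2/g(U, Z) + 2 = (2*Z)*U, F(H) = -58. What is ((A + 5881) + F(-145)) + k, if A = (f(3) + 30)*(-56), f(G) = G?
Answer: 15693033/3871 ≈ 4054.0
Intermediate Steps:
g(U, Z) = 2/(-2 + 2*U*Z) (g(U, Z) = 2/(-2 + (2*Z)*U) = 2/(-2 + 2*U*Z))
A = -1848 (A = (3 + 30)*(-56) = 33*(-56) = -1848)
k = 305808/3871 (k = 79 + 1/(-1 - 45*86) = 79 + 1/(-1 - 3870) = 79 + 1/(-3871) = 79 - 1/3871 = 305808/3871 ≈ 79.000)
((A + 5881) + F(-145)) + k = ((-1848 + 5881) - 58) + 305808/3871 = (4033 - 58) + 305808/3871 = 3975 + 305808/3871 = 15693033/3871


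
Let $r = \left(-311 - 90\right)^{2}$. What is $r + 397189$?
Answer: $557990$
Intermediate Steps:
$r = 160801$ ($r = \left(-401\right)^{2} = 160801$)
$r + 397189 = 160801 + 397189 = 557990$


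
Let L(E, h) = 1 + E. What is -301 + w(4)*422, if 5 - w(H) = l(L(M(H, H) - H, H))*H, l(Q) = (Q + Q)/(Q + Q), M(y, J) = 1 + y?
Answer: 121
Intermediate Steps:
l(Q) = 1 (l(Q) = (2*Q)/((2*Q)) = (2*Q)*(1/(2*Q)) = 1)
w(H) = 5 - H
-301 + w(4)*422 = -301 + (5 - 1*4)*422 = -301 + (5 - 4)*422 = -301 + 1*422 = -301 + 422 = 121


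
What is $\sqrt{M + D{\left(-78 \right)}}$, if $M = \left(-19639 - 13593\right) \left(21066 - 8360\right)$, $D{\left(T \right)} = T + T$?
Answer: $2 i \sqrt{105561487} \approx 20549.0 i$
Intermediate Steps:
$D{\left(T \right)} = 2 T$
$M = -422245792$ ($M = \left(-33232\right) 12706 = -422245792$)
$\sqrt{M + D{\left(-78 \right)}} = \sqrt{-422245792 + 2 \left(-78\right)} = \sqrt{-422245792 - 156} = \sqrt{-422245948} = 2 i \sqrt{105561487}$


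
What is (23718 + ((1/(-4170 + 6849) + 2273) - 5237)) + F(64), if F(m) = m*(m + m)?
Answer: 77546335/2679 ≈ 28946.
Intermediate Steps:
F(m) = 2*m² (F(m) = m*(2*m) = 2*m²)
(23718 + ((1/(-4170 + 6849) + 2273) - 5237)) + F(64) = (23718 + ((1/(-4170 + 6849) + 2273) - 5237)) + 2*64² = (23718 + ((1/2679 + 2273) - 5237)) + 2*4096 = (23718 + ((1/2679 + 2273) - 5237)) + 8192 = (23718 + (6089368/2679 - 5237)) + 8192 = (23718 - 7940555/2679) + 8192 = 55599967/2679 + 8192 = 77546335/2679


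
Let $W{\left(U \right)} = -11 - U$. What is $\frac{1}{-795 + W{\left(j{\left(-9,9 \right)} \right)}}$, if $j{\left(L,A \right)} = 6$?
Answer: $- \frac{1}{812} \approx -0.0012315$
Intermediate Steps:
$\frac{1}{-795 + W{\left(j{\left(-9,9 \right)} \right)}} = \frac{1}{-795 - 17} = \frac{1}{-812} = - \frac{1}{812}$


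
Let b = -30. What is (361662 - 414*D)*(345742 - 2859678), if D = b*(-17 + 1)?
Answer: -409625759712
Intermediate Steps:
D = 480 (D = -30*(-17 + 1) = -30*(-16) = 480)
(361662 - 414*D)*(345742 - 2859678) = (361662 - 414*480)*(345742 - 2859678) = (361662 - 198720)*(-2513936) = 162942*(-2513936) = -409625759712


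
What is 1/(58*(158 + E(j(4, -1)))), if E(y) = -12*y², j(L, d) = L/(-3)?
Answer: 3/23780 ≈ 0.00012616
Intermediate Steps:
j(L, d) = -L/3 (j(L, d) = L*(-⅓) = -L/3)
1/(58*(158 + E(j(4, -1)))) = 1/(58*(158 - 12*(-⅓*4)²)) = 1/(58*(158 - 12*(-4/3)²)) = 1/(58*(158 - 12*16/9)) = 1/(58*(158 - 64/3)) = 1/(58*(410/3)) = 1/(23780/3) = 3/23780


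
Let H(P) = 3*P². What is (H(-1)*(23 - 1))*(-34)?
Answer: -2244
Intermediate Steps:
(H(-1)*(23 - 1))*(-34) = ((3*(-1)²)*(23 - 1))*(-34) = ((3*1)*22)*(-34) = (3*22)*(-34) = 66*(-34) = -2244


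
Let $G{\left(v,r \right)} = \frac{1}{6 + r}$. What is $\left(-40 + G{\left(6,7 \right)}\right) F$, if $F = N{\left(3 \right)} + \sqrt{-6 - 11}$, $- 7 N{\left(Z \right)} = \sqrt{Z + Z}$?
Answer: $\frac{519 \sqrt{6}}{91} - \frac{519 i \sqrt{17}}{13} \approx 13.97 - 164.61 i$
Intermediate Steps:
$N{\left(Z \right)} = - \frac{\sqrt{2} \sqrt{Z}}{7}$ ($N{\left(Z \right)} = - \frac{\sqrt{Z + Z}}{7} = - \frac{\sqrt{2 Z}}{7} = - \frac{\sqrt{2} \sqrt{Z}}{7}$)
$F = - \frac{\sqrt{6}}{7} + i \sqrt{17}$ ($F = - \frac{\sqrt{2} \sqrt{3}}{7} + \sqrt{-6 - 11} = - \frac{\sqrt{6}}{7} + \sqrt{-17} = - \frac{\sqrt{6}}{7} + i \sqrt{17} \approx -0.34993 + 4.1231 i$)
$\left(-40 + G{\left(6,7 \right)}\right) F = \left(-40 + \frac{1}{6 + 7}\right) \left(- \frac{\sqrt{6}}{7} + i \sqrt{17}\right) = \left(-40 + \frac{1}{13}\right) \left(- \frac{\sqrt{6}}{7} + i \sqrt{17}\right) = - \frac{519 \left(- \frac{\sqrt{6}}{7} + i \sqrt{17}\right)}{13} = \frac{519 \sqrt{6}}{91} - \frac{519 i \sqrt{17}}{13}$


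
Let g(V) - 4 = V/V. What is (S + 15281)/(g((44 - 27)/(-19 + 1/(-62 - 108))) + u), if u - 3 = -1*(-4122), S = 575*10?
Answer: 21031/4130 ≈ 5.0923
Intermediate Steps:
S = 5750
g(V) = 5 (g(V) = 4 + V/V = 4 + 1 = 5)
u = 4125 (u = 3 - 1*(-4122) = 3 + 4122 = 4125)
(S + 15281)/(g((44 - 27)/(-19 + 1/(-62 - 108))) + u) = (5750 + 15281)/(5 + 4125) = 21031/4130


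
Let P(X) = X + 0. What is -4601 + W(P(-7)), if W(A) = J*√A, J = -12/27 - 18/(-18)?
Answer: -4601 + 5*I*√7/9 ≈ -4601.0 + 1.4699*I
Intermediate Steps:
P(X) = X
J = 5/9 (J = -12*1/27 - 18*(-1/18) = -4/9 + 1 = 5/9 ≈ 0.55556)
W(A) = 5*√A/9
-4601 + W(P(-7)) = -4601 + 5*√(-7)/9 = -4601 + 5*(I*√7)/9 = -4601 + 5*I*√7/9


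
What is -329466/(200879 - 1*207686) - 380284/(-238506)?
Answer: 13528035164/270585057 ≈ 49.995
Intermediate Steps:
-329466/(200879 - 1*207686) - 380284/(-238506) = -329466/(200879 - 207686) - 380284*(-1/238506) = -329466/(-6807) + 190142/119253 = -329466*(-1/6807) + 190142/119253 = 109822/2269 + 190142/119253 = 13528035164/270585057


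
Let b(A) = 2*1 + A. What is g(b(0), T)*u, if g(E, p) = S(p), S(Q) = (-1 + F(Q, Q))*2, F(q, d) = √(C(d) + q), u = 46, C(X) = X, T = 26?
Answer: -92 + 184*√13 ≈ 571.42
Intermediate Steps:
F(q, d) = √(d + q)
b(A) = 2 + A
S(Q) = -2 + 2*√2*√Q (S(Q) = (-1 + √(Q + Q))*2 = (-1 + √(2*Q))*2 = (-1 + √2*√Q)*2 = -2 + 2*√2*√Q)
g(E, p) = -2 + 2*√2*√p
g(b(0), T)*u = (-2 + 2*√2*√26)*46 = (-2 + 4*√13)*46 = -92 + 184*√13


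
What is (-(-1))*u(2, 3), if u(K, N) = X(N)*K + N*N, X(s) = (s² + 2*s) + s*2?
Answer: 51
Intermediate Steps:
X(s) = s² + 4*s (X(s) = (s² + 2*s) + 2*s = s² + 4*s)
u(K, N) = N² + K*N*(4 + N) (u(K, N) = (N*(4 + N))*K + N*N = K*N*(4 + N) + N² = N² + K*N*(4 + N))
(-(-1))*u(2, 3) = (-(-1))*(3*(3 + 2*(4 + 3))) = (-1*(-1))*(3*(3 + 2*7)) = 1*(3*(3 + 14)) = 1*(3*17) = 1*51 = 51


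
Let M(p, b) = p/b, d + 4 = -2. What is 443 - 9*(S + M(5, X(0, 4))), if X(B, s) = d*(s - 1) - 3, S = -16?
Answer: 4124/7 ≈ 589.14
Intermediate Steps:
d = -6 (d = -4 - 2 = -6)
X(B, s) = 3 - 6*s (X(B, s) = -6*(s - 1) - 3 = -6*(-1 + s) - 3 = (6 - 6*s) - 3 = 3 - 6*s)
443 - 9*(S + M(5, X(0, 4))) = 443 - 9*(-16 + 5/(3 - 6*4)) = 443 - 9*(-16 + 5/(3 - 24)) = 443 - 9*(-16 + 5/(-21)) = 443 - 9*(-16 + 5*(-1/21)) = 443 - 9*(-16 - 5/21) = 443 - 9*(-341/21) = 443 + 1023/7 = 4124/7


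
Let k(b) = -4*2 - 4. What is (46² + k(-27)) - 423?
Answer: 1681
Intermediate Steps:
k(b) = -12 (k(b) = -8 - 4 = -12)
(46² + k(-27)) - 423 = (46² - 12) - 423 = (2116 - 12) - 423 = 2104 - 423 = 1681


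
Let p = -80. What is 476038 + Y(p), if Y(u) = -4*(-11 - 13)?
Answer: 476134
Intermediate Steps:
Y(u) = 96 (Y(u) = -4*(-24) = 96)
476038 + Y(p) = 476038 + 96 = 476134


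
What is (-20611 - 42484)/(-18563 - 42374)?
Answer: 63095/60937 ≈ 1.0354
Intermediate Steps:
(-20611 - 42484)/(-18563 - 42374) = -63095/(-60937) = -63095*(-1/60937) = 63095/60937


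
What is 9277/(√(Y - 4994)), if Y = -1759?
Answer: -9277*I*√6753/6753 ≈ -112.89*I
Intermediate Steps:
9277/(√(Y - 4994)) = 9277/(√(-1759 - 4994)) = 9277/(√(-6753)) = 9277/((I*√6753)) = 9277*(-I*√6753/6753) = -9277*I*√6753/6753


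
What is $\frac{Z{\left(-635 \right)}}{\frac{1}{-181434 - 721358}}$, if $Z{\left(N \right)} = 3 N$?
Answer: $1719818760$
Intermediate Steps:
$\frac{Z{\left(-635 \right)}}{\frac{1}{-181434 - 721358}} = \frac{3 \left(-635\right)}{\frac{1}{-181434 - 721358}} = - \frac{1905}{\frac{1}{-902792}} = - \frac{1905}{- \frac{1}{902792}} = \left(-1905\right) \left(-902792\right) = 1719818760$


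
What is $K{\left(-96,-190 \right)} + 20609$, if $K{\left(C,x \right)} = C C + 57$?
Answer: $29882$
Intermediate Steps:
$K{\left(C,x \right)} = 57 + C^{2}$ ($K{\left(C,x \right)} = C^{2} + 57 = 57 + C^{2}$)
$K{\left(-96,-190 \right)} + 20609 = \left(57 + \left(-96\right)^{2}\right) + 20609 = \left(57 + 9216\right) + 20609 = 9273 + 20609 = 29882$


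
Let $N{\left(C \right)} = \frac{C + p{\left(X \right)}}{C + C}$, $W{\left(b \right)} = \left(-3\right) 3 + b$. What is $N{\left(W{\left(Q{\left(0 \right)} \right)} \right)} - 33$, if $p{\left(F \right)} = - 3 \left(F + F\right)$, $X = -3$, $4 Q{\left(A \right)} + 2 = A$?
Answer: $- \frac{1271}{38} \approx -33.447$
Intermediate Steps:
$Q{\left(A \right)} = - \frac{1}{2} + \frac{A}{4}$
$p{\left(F \right)} = - 6 F$ ($p{\left(F \right)} = - 3 \cdot 2 F = - 6 F$)
$W{\left(b \right)} = -9 + b$
$N{\left(C \right)} = \frac{18 + C}{2 C}$ ($N{\left(C \right)} = \frac{C - -18}{C + C} = \frac{C + 18}{2 C} = \left(18 + C\right) \frac{1}{2 C} = \frac{18 + C}{2 C}$)
$N{\left(W{\left(Q{\left(0 \right)} \right)} \right)} - 33 = \frac{18 + \left(-9 + \left(- \frac{1}{2} + \frac{1}{4} \cdot 0\right)\right)}{2 \left(-9 + \left(- \frac{1}{2} + \frac{1}{4} \cdot 0\right)\right)} - 33 = \frac{18 + \left(-9 + \left(- \frac{1}{2} + 0\right)\right)}{2 \left(-9 + \left(- \frac{1}{2} + 0\right)\right)} - 33 = \frac{18 - \frac{19}{2}}{2 \left(-9 - \frac{1}{2}\right)} - 33 = \frac{18 - \frac{19}{2}}{2 \left(- \frac{19}{2}\right)} - 33 = \frac{1}{2} \left(- \frac{2}{19}\right) \frac{17}{2} - 33 = - \frac{17}{38} - 33 = - \frac{1271}{38}$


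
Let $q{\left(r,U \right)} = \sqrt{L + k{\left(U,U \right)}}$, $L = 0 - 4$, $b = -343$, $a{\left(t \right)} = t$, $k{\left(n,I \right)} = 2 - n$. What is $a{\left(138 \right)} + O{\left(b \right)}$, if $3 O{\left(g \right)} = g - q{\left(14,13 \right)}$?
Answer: $\frac{71}{3} - \frac{i \sqrt{15}}{3} \approx 23.667 - 1.291 i$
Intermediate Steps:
$L = -4$ ($L = 0 - 4 = -4$)
$q{\left(r,U \right)} = \sqrt{-2 - U}$ ($q{\left(r,U \right)} = \sqrt{-4 - \left(-2 + U\right)} = \sqrt{-2 - U}$)
$O{\left(g \right)} = \frac{g}{3} - \frac{i \sqrt{15}}{3}$ ($O{\left(g \right)} = \frac{g - \sqrt{-2 - 13}}{3} = \frac{g - \sqrt{-15}}{3} = \frac{g - i \sqrt{15}}{3} = \frac{g}{3} - \frac{i \sqrt{15}}{3}$)
$a{\left(138 \right)} + O{\left(b \right)} = 138 + \left(\frac{1}{3} \left(-343\right) - \frac{i \sqrt{15}}{3}\right) = 138 - \left(\frac{343}{3} + \frac{i \sqrt{15}}{3}\right) = \frac{71}{3} - \frac{i \sqrt{15}}{3}$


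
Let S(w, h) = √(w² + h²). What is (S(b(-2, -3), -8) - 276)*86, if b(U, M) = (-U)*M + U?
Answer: -23736 + 688*√2 ≈ -22763.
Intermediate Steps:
b(U, M) = U - M*U (b(U, M) = -M*U + U = U - M*U)
S(w, h) = √(h² + w²)
(S(b(-2, -3), -8) - 276)*86 = (√((-8)² + (-2*(1 - 1*(-3)))²) - 276)*86 = (√(64 + (-2*(1 + 3))²) - 276)*86 = (√(64 + (-2*4)²) - 276)*86 = (√(64 + (-8)²) - 276)*86 = (√(64 + 64) - 276)*86 = (√128 - 276)*86 = (8*√2 - 276)*86 = (-276 + 8*√2)*86 = -23736 + 688*√2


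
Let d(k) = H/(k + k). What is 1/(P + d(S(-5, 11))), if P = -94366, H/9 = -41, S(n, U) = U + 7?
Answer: -4/377505 ≈ -1.0596e-5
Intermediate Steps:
S(n, U) = 7 + U
H = -369 (H = 9*(-41) = -369)
d(k) = -369/(2*k) (d(k) = -369/(k + k) = -369/(2*k))
1/(P + d(S(-5, 11))) = 1/(-94366 - 369/(2*(7 + 11))) = 1/(-94366 - 369/2/18) = 1/(-94366 - 369/2*1/18) = 1/(-94366 - 41/4) = 1/(-377505/4) = -4/377505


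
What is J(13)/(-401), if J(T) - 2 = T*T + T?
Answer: -184/401 ≈ -0.45885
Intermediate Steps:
J(T) = 2 + T + T**2 (J(T) = 2 + (T*T + T) = 2 + (T**2 + T) = 2 + (T + T**2) = 2 + T + T**2)
J(13)/(-401) = (2 + 13 + 13**2)/(-401) = -(2 + 13 + 169)/401 = -1/401*184 = -184/401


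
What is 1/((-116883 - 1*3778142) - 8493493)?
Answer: -1/12388518 ≈ -8.0720e-8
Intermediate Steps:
1/((-116883 - 1*3778142) - 8493493) = 1/((-116883 - 3778142) - 8493493) = 1/(-3895025 - 8493493) = 1/(-12388518) = -1/12388518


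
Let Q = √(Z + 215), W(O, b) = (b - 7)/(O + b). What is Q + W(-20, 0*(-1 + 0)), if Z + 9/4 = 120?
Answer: 7/20 + 11*√11/2 ≈ 18.591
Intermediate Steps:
Z = 471/4 (Z = -9/4 + 120 = 471/4 ≈ 117.75)
W(O, b) = (-7 + b)/(O + b)
Q = 11*√11/2 (Q = √(471/4 + 215) = √(1331/4) = 11*√11/2 ≈ 18.241)
Q + W(-20, 0*(-1 + 0)) = 11*√11/2 + (-7 + 0*(-1 + 0))/(-20 + 0*(-1 + 0)) = 11*√11/2 + (-7 + 0*(-1))/(-20 + 0*(-1)) = 11*√11/2 + (-7 + 0)/(-20 + 0) = 11*√11/2 - 7/(-20) = 11*√11/2 - 1/20*(-7) = 11*√11/2 + 7/20 = 7/20 + 11*√11/2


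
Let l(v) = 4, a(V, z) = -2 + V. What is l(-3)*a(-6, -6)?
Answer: -32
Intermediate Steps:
l(-3)*a(-6, -6) = 4*(-2 - 6) = 4*(-8) = -32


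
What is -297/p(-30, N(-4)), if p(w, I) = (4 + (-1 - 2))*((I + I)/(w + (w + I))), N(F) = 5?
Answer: 3267/2 ≈ 1633.5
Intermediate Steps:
p(w, I) = 2*I/(I + 2*w) (p(w, I) = (4 - 3)*((2*I)/(w + (I + w))) = 1*((2*I)/(I + 2*w)) = 1*(2*I/(I + 2*w)) = 2*I/(I + 2*w))
-297/p(-30, N(-4)) = -297/(2*5/(5 + 2*(-30))) = -297/(2*5/(5 - 60)) = -297/(2*5/(-55)) = -297/(2*5*(-1/55)) = -297/(-2/11) = -297*(-11/2) = 3267/2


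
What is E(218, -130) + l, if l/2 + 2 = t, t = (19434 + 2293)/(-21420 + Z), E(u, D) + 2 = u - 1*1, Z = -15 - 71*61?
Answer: 2696586/12883 ≈ 209.31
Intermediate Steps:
Z = -4346 (Z = -15 - 4331 = -4346)
E(u, D) = -3 + u (E(u, D) = -2 + (u - 1*1) = -2 + (u - 1) = -2 + (-1 + u) = -3 + u)
t = -21727/25766 (t = (19434 + 2293)/(-21420 - 4346) = 21727/(-25766) = 21727*(-1/25766) = -21727/25766 ≈ -0.84324)
l = -73259/12883 (l = -4 + 2*(-21727/25766) = -4 - 21727/12883 = -73259/12883 ≈ -5.6865)
E(218, -130) + l = (-3 + 218) - 73259/12883 = 215 - 73259/12883 = 2696586/12883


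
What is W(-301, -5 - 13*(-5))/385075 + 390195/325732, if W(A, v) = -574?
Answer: 150067369457/125431249900 ≈ 1.1964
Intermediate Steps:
W(-301, -5 - 13*(-5))/385075 + 390195/325732 = -574/385075 + 390195/325732 = 150067369457/125431249900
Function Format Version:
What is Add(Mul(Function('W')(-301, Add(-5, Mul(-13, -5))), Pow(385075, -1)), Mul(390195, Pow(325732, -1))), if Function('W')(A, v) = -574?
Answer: Rational(150067369457, 125431249900) ≈ 1.1964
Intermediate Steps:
Add(Mul(Function('W')(-301, Add(-5, Mul(-13, -5))), Pow(385075, -1)), Mul(390195, Pow(325732, -1))) = Add(Mul(-574, Pow(385075, -1)), Mul(390195, Pow(325732, -1))) = Add(Mul(-574, Rational(1, 385075)), Mul(390195, Rational(1, 325732))) = Add(Rational(-574, 385075), Rational(390195, 325732)) = Rational(150067369457, 125431249900)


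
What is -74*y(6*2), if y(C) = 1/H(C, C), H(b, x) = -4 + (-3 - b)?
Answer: 74/19 ≈ 3.8947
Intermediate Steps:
H(b, x) = -7 - b
y(C) = 1/(-7 - C)
-74*y(6*2) = -(-74)/(7 + 6*2) = -(-74)/(7 + 12) = -(-74)/19 = -74*(-1/19) = 74/19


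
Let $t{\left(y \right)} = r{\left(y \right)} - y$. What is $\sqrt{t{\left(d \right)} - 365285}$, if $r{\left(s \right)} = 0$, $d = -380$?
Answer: $9 i \sqrt{4505} \approx 604.07 i$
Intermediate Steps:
$t{\left(y \right)} = - y$ ($t{\left(y \right)} = 0 - y = - y$)
$\sqrt{t{\left(d \right)} - 365285} = \sqrt{\left(-1\right) \left(-380\right) - 365285} = \sqrt{380 - 365285} = \sqrt{-364905} = 9 i \sqrt{4505}$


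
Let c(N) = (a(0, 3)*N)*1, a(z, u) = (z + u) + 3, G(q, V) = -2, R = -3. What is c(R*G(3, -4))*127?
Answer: 4572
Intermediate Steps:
a(z, u) = 3 + u + z (a(z, u) = (u + z) + 3 = 3 + u + z)
c(N) = 6*N (c(N) = ((3 + 3 + 0)*N)*1 = (6*N)*1 = 6*N)
c(R*G(3, -4))*127 = (6*(-3*(-2)))*127 = (6*6)*127 = 36*127 = 4572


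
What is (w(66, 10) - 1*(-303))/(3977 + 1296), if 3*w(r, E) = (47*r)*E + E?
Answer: 31939/15819 ≈ 2.0190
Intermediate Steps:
w(r, E) = E/3 + 47*E*r/3 (w(r, E) = ((47*r)*E + E)/3 = (47*E*r + E)/3 = (E + 47*E*r)/3 = E/3 + 47*E*r/3)
(w(66, 10) - 1*(-303))/(3977 + 1296) = ((⅓)*10*(1 + 47*66) - 1*(-303))/(3977 + 1296) = ((⅓)*10*(1 + 3102) + 303)/5273 = ((⅓)*10*3103 + 303)*(1/5273) = (31030/3 + 303)*(1/5273) = (31939/3)*(1/5273) = 31939/15819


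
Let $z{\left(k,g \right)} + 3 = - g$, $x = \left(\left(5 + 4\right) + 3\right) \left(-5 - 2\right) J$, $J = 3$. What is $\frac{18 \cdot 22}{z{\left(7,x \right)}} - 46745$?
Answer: $- \frac{3879703}{83} \approx -46743.0$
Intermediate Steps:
$x = -252$ ($x = \left(\left(5 + 4\right) + 3\right) \left(-5 - 2\right) 3 = \left(9 + 3\right) \left(-7\right) 3 = 12 \left(-7\right) 3 = \left(-84\right) 3 = -252$)
$z{\left(k,g \right)} = -3 - g$
$\frac{18 \cdot 22}{z{\left(7,x \right)}} - 46745 = \frac{18 \cdot 22}{-3 - -252} - 46745 = \frac{396}{-3 + 252} - 46745 = \frac{396}{249} - 46745 = 396 \cdot \frac{1}{249} - 46745 = \frac{132}{83} - 46745 = - \frac{3879703}{83}$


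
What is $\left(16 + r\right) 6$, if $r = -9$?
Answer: $42$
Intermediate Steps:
$\left(16 + r\right) 6 = \left(16 - 9\right) 6 = 7 \cdot 6 = 42$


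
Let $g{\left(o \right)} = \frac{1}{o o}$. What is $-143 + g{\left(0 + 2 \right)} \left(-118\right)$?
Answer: $- \frac{345}{2} \approx -172.5$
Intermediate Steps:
$g{\left(o \right)} = \frac{1}{o^{2}}$
$-143 + g{\left(0 + 2 \right)} \left(-118\right) = -143 + \frac{1}{\left(0 + 2\right)^{2}} \left(-118\right) = -143 + \frac{1}{4} \left(-118\right) = -143 - \frac{59}{2} = - \frac{345}{2}$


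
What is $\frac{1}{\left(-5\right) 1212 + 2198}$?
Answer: $- \frac{1}{3862} \approx -0.00025893$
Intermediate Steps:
$\frac{1}{\left(-5\right) 1212 + 2198} = \frac{1}{-6060 + 2198} = \frac{1}{-3862} = - \frac{1}{3862}$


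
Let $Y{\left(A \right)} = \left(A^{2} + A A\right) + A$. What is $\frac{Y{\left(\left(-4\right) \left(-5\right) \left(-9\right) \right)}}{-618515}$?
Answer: $- \frac{12924}{123703} \approx -0.10448$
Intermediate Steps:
$Y{\left(A \right)} = A + 2 A^{2}$ ($Y{\left(A \right)} = \left(A^{2} + A^{2}\right) + A = 2 A^{2} + A = A + 2 A^{2}$)
$\frac{Y{\left(\left(-4\right) \left(-5\right) \left(-9\right) \right)}}{-618515} = \frac{\left(-4\right) \left(-5\right) \left(-9\right) \left(1 + 2 \left(-4\right) \left(-5\right) \left(-9\right)\right)}{-618515} = 20 \left(-9\right) \left(1 + 2 \cdot 20 \left(-9\right)\right) \left(- \frac{1}{618515}\right) = - 180 \left(1 + 2 \left(-180\right)\right) \left(- \frac{1}{618515}\right) = - 180 \left(1 - 360\right) \left(- \frac{1}{618515}\right) = \left(-180\right) \left(-359\right) \left(- \frac{1}{618515}\right) = 64620 \left(- \frac{1}{618515}\right) = - \frac{12924}{123703}$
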